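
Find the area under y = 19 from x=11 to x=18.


The area under a constant function y = 19 is a rectangle.
Width = 18 - 11 = 7
Height = 19
Area = width * height
= 7 * 19
= 133

133


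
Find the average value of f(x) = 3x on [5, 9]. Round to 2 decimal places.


Average value = 1/(b-a) * integral from a to b of f(x) dx
First compute the integral of 3x:
F(x) = (3/2)x^2
F(9) = 3/2 * 81 + 0 * 9 = 243/2
F(5) = 3/2 * 25 + 0 * 5 = 75/2
Integral = 243/2 - 75/2 = 84
Average = 84 / (9 - 5) = 84 / 4
= 21 = 21.00

21.00


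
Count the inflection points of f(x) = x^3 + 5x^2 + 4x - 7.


Inflection points occur where f''(x) = 0 and concavity changes.
f(x) = x^3 + 5x^2 + 4x - 7
f'(x) = 3x^2 + 10x + 4
f''(x) = 6x + 10
Set f''(x) = 0:
6x + 10 = 0
x = -10 / 6 = -5/3
Since f''(x) is linear (degree 1), it changes sign at this point.
Therefore there is exactly 1 inflection point.

1


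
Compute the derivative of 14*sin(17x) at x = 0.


Apply the chain rule to differentiate 14*sin(17x):
d/dx [14*sin(17x)]
= 14 * cos(17x) * d/dx(17x)
= 14 * 17 * cos(17x)
= 238 * cos(17x)
Evaluate at x = 0:
= 238 * cos(0)
= 238 * 1
= 238

238


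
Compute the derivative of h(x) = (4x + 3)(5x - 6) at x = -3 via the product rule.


Let u(x) = 4x + 3 and v(x) = 5x - 6
u'(x) = 4
v'(x) = 5
Product rule: h'(x) = u'(x)*v(x) + u(x)*v'(x)
= 4 * (5x - 6) + (4x + 3) * 5
At x = -3:
u(-3) = 4 * (-3) + 3 = -9
v(-3) = 5 * (-3) - 6 = -21
h'(-3) = 4 * (-21) + (-9) * 5
= -84 - 45
= -129

-129


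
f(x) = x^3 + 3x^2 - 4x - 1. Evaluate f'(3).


Differentiate f(x) = x^3 + 3x^2 - 4x - 1 term by term:
f'(x) = 3x^2 + 6x - 4
Substitute x = 3:
f'(3) = 3 * 3^2 + 6 * 3 - 4
= 27 + 18 - 4
= 41

41


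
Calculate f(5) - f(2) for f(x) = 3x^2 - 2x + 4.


Net change = f(b) - f(a)
f(x) = 3x^2 - 2x + 4
Compute f(5):
f(5) = 3 * 5^2 - 2 * 5 + 4
= 75 - 10 + 4
= 69
Compute f(2):
f(2) = 3 * 2^2 - 2 * 2 + 4
= 12 - 4 + 4
= 12
Net change = 69 - 12 = 57

57


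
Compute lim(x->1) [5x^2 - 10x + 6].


Since polynomials are continuous, we use direct substitution.
lim(x->1) of 5x^2 - 10x + 6
= 5 * 1^2 - 10 * 1 + 6
= 5 - 10 + 6
= 1

1


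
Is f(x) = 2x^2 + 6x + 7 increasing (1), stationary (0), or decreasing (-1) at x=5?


Compute f'(x) to determine behavior:
f'(x) = 4x + 6
f'(5) = 4 * 5 + 6
= 20 + 6
= 26
Since f'(5) > 0, the function is increasing (1)

1


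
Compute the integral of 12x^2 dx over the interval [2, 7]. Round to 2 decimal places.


Find the antiderivative of 12x^2:
F(x) = 12/3 * x^3
Apply the Fundamental Theorem of Calculus:
F(7) - F(2)
= 12/3 * 7^3 - 12/3 * 2^3
= 12/3 * (343 - 8)
= 12/3 * 335
= 1340 = 1340.00

1340.00


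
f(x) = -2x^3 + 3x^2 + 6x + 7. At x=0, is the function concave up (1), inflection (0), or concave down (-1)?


Concavity is determined by the sign of f''(x).
f(x) = -2x^3 + 3x^2 + 6x + 7
f'(x) = -6x^2 + 6x + 6
f''(x) = -12x + 6
f''(0) = -12 * 0 + 6
= 0 + 6
= 6
Since f''(0) > 0, the function is concave up (1)

1


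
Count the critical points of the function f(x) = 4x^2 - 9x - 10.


Find where f'(x) = 0:
f'(x) = 8x - 9
Set f'(x) = 0:
8x - 9 = 0
x = 9 / 8 = 9/8
This is a linear equation in x, so there is exactly one solution.
Number of critical points: 1

1


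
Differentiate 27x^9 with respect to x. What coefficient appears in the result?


We apply the power rule: d/dx [ax^n] = a*n * x^(n-1)
d/dx [27x^9]
= 27 * 9 * x^(9-1)
= 243x^8
The coefficient is 243

243


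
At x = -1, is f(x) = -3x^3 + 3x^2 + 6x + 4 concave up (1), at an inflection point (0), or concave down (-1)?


Concavity is determined by the sign of f''(x).
f(x) = -3x^3 + 3x^2 + 6x + 4
f'(x) = -9x^2 + 6x + 6
f''(x) = -18x + 6
f''(-1) = -18 * (-1) + 6
= 18 + 6
= 24
Since f''(-1) > 0, the function is concave up (1)

1


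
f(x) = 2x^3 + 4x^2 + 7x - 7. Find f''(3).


First derivative:
f'(x) = 6x^2 + 8x + 7
Second derivative:
f''(x) = 12x + 8
Substitute x = 3:
f''(3) = 12 * 3 + 8
= 36 + 8
= 44

44


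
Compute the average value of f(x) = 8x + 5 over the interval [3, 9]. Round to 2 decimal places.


Average value = 1/(b-a) * integral from a to b of f(x) dx
First compute the integral of 8x + 5:
F(x) = 4x^2 + 5x
F(9) = 4 * 81 + 5 * 9 = 369
F(3) = 4 * 9 + 5 * 3 = 51
Integral = 369 - 51 = 318
Average = 318 / (9 - 3) = 318 / 6
= 53 = 53.00

53.00


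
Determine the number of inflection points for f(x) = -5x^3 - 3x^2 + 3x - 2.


Inflection points occur where f''(x) = 0 and concavity changes.
f(x) = -5x^3 - 3x^2 + 3x - 2
f'(x) = -15x^2 - 6x + 3
f''(x) = -30x - 6
Set f''(x) = 0:
-30x - 6 = 0
x = 6 / (-30) = -1/5
Since f''(x) is linear (degree 1), it changes sign at this point.
Therefore there is exactly 1 inflection point.

1


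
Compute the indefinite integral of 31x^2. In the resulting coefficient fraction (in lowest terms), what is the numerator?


Apply the power rule for integration:
integral of ax^n dx = a/(n+1) * x^(n+1) + C
integral of 31x^2 dx
= 31/3 * x^3 + C
The coefficient in lowest terms is 31/3, and its numerator is 31

31


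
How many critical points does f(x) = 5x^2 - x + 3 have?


Find where f'(x) = 0:
f'(x) = 10x - 1
Set f'(x) = 0:
10x - 1 = 0
x = 1 / 10 = 1/10
This is a linear equation in x, so there is exactly one solution.
Number of critical points: 1

1


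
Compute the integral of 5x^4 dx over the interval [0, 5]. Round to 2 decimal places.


Find the antiderivative of 5x^4:
F(x) = 5/5 * x^5
Apply the Fundamental Theorem of Calculus:
F(5) - F(0)
= 5/5 * 5^5 - 5/5 * 0^5
= 5/5 * (3125 - 0)
= 5/5 * 3125
= 3125 = 3125.00

3125.00


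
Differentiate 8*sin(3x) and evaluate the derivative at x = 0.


Apply the chain rule to differentiate 8*sin(3x):
d/dx [8*sin(3x)]
= 8 * cos(3x) * d/dx(3x)
= 8 * 3 * cos(3x)
= 24 * cos(3x)
Evaluate at x = 0:
= 24 * cos(0)
= 24 * 1
= 24

24


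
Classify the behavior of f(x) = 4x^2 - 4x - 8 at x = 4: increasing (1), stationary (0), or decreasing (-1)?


Compute f'(x) to determine behavior:
f'(x) = 8x - 4
f'(4) = 8 * 4 - 4
= 32 - 4
= 28
Since f'(4) > 0, the function is increasing (1)

1


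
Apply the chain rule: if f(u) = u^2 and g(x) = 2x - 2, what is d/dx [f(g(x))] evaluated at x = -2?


Using the chain rule: (f(g(x)))' = f'(g(x)) * g'(x)
First, find g(-2):
g(-2) = 2 * (-2) - 2 = -6
Next, f'(u) = 2u
And g'(x) = 2
So f'(g(-2)) * g'(-2)
= 2 * (-6) * 2
= -24

-24


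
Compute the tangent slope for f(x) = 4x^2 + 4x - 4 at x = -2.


The slope of the tangent line equals f'(x) at the point.
f(x) = 4x^2 + 4x - 4
f'(x) = 8x + 4
At x = -2:
f'(-2) = 8 * (-2) + 4
= -16 + 4
= -12

-12


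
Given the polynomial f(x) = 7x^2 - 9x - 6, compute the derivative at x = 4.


Differentiate term by term using power and sum rules:
f(x) = 7x^2 - 9x - 6
f'(x) = 14x - 9
Substitute x = 4:
f'(4) = 14 * 4 - 9
= 56 - 9
= 47

47


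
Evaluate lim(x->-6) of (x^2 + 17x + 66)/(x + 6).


Direct substitution gives 0/0, so we factor the numerator.
Factor: (x^2 + 17x + 66) = (x + 6)(x + 11)
Cancel the common factor (x + 6):
(x^2 + 17x + 66)/(x + 6) = (x + 11)
Now substitute x = -6:
= (-6) - (-11) = 5

5


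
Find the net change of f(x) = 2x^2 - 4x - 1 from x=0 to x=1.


Net change = f(b) - f(a)
f(x) = 2x^2 - 4x - 1
Compute f(1):
f(1) = 2 * 1^2 - 4 * 1 - 1
= 2 - 4 - 1
= -3
Compute f(0):
f(0) = 2 * 0^2 - 4 * 0 - 1
= 0 + 0 - 1
= -1
Net change = -3 - (-1) = -2

-2


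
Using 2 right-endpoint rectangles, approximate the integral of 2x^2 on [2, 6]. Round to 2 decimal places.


Right Riemann sum uses right endpoints of each subinterval.
Interval: [2, 6], n = 2
dx = (6 - 2) / 2 = 2
Right endpoints: [4, 6]
f values: [32, 72]
Sum = dx * (sum of f values)
= 2 * 104
= 208 = 208.00

208.00


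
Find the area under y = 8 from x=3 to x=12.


The area under a constant function y = 8 is a rectangle.
Width = 12 - 3 = 9
Height = 8
Area = width * height
= 9 * 8
= 72

72


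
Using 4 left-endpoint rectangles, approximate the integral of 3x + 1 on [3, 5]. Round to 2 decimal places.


Left Riemann sum uses left endpoints of each subinterval.
Interval: [3, 5], n = 4
dx = (5 - 3) / 4 = 1/2
Left endpoints: [3, 7/2, 4, 9/2]
f values: [10, 23/2, 13, 29/2]
Sum = dx * (sum of f values)
= 1/2 * 49
= 49/2 = 24.50

24.50


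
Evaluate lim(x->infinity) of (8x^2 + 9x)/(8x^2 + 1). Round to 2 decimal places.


For limits at infinity with equal-degree polynomials,
we compare leading coefficients.
Numerator leading term: 8x^2
Denominator leading term: 8x^2
Divide both by x^2:
lim = (8 + 9/x) / (8 + 1/x^2)
As x -> infinity, the 1/x and 1/x^2 terms vanish:
= 8/8 = 1 = 1.00

1.00


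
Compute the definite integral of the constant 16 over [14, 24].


The integral of a constant k over [a, b] equals k * (b - a).
integral from 14 to 24 of 16 dx
= 16 * (24 - 14)
= 16 * 10
= 160

160


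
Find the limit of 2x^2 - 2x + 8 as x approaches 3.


Since polynomials are continuous, we use direct substitution.
lim(x->3) of 2x^2 - 2x + 8
= 2 * 3^2 - 2 * 3 + 8
= 18 - 6 + 8
= 20

20


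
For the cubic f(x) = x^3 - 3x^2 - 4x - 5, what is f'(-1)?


Differentiate f(x) = x^3 - 3x^2 - 4x - 5 term by term:
f'(x) = 3x^2 - 6x - 4
Substitute x = -1:
f'(-1) = 3 * (-1)^2 - 6 * (-1) - 4
= 3 + 6 - 4
= 5

5


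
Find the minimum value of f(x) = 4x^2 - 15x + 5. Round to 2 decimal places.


For a quadratic f(x) = ax^2 + bx + c with a > 0, the minimum is at the vertex.
Vertex x-coordinate: x = -b/(2a)
x = -(-15) / (2 * 4)
x = 15/8
Substitute back to find the minimum value:
f(15/8) = 4 * (15/8)^2 - 15 * (15/8) + 5
= 225/16 - 225/8 + 5
= -145/16 ≈ -9.06

-9.06


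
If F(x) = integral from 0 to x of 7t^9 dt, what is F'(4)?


By the Fundamental Theorem of Calculus (Part 1):
If F(x) = integral from 0 to x of f(t) dt, then F'(x) = f(x)
Here f(t) = 7t^9
So F'(x) = 7x^9
Evaluate at x = 4:
F'(4) = 7 * 4^9
= 7 * 262144
= 1835008

1835008


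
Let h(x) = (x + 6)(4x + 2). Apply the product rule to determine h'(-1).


Let u(x) = x + 6 and v(x) = 4x + 2
u'(x) = 1
v'(x) = 4
Product rule: h'(x) = u'(x)*v(x) + u(x)*v'(x)
= 1 * (4x + 2) + (x + 6) * 4
At x = -1:
u(-1) = 1 * (-1) + 6 = 5
v(-1) = 4 * (-1) + 2 = -2
h'(-1) = 1 * (-2) + 5 * 4
= -2 + 20
= 18

18


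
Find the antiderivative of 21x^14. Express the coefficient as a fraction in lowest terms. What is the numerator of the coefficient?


Apply the power rule for integration:
integral of ax^n dx = a/(n+1) * x^(n+1) + C
integral of 21x^14 dx
= 21/15 * x^15 + C
= 7/5 * x^15 + C
The coefficient in lowest terms is 7/5, and its numerator is 7

7


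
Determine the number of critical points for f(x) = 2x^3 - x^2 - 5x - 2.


Find where f'(x) = 0:
f(x) = 2x^3 - x^2 - 5x - 2
f'(x) = 6x^2 - 2x - 5
This is a quadratic in x. Use the discriminant to count real roots.
Discriminant = (-2)^2 - 4 * 6 * (-5)
= 4 - (-120)
= 124
Since discriminant > 0, f'(x) = 0 has 2 real solutions.
Number of critical points: 2

2


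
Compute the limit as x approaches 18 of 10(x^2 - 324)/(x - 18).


Direct substitution gives 0/0, so we factor the numerator.
Factor: 10(x^2 - 324) = 10 * (x - 18)(x + 18)
Cancel the common factor (x - 18):
10(x^2 - 324)/(x - 18) = 10 * (x + 18)
Now substitute x = 18:
= 10 * (18 + 18) = 360

360


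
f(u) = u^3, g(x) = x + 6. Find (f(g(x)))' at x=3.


Using the chain rule: (f(g(x)))' = f'(g(x)) * g'(x)
First, find g(3):
g(3) = 1 * 3 + 6 = 9
Next, f'(u) = 3u^2
And g'(x) = 1
So f'(g(3)) * g'(3)
= 3 * 9^2 * 1
= 3 * 81 * 1
= 243

243


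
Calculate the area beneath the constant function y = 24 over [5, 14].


The area under a constant function y = 24 is a rectangle.
Width = 14 - 5 = 9
Height = 24
Area = width * height
= 9 * 24
= 216

216


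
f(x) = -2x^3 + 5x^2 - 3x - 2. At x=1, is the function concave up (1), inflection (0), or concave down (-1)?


Concavity is determined by the sign of f''(x).
f(x) = -2x^3 + 5x^2 - 3x - 2
f'(x) = -6x^2 + 10x - 3
f''(x) = -12x + 10
f''(1) = -12 * 1 + 10
= -12 + 10
= -2
Since f''(1) < 0, the function is concave down (-1)

-1


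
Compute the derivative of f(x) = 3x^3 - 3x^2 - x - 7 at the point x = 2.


Differentiate f(x) = 3x^3 - 3x^2 - x - 7 term by term:
f'(x) = 9x^2 - 6x - 1
Substitute x = 2:
f'(2) = 9 * 2^2 - 6 * 2 - 1
= 36 - 12 - 1
= 23

23


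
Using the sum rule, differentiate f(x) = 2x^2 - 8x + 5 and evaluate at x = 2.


Differentiate term by term using power and sum rules:
f(x) = 2x^2 - 8x + 5
f'(x) = 4x - 8
Substitute x = 2:
f'(2) = 4 * 2 - 8
= 8 - 8
= 0

0


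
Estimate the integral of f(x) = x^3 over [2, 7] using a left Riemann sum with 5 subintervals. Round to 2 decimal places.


Left Riemann sum uses left endpoints of each subinterval.
Interval: [2, 7], n = 5
dx = (7 - 2) / 5 = 1
Left endpoints: [2, 3, 4, 5, 6]
f values: [8, 27, 64, 125, 216]
Sum = dx * (sum of f values)
= 1 * 440
= 440 = 440.00

440.00


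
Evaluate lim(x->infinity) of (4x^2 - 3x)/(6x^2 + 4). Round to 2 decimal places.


For limits at infinity with equal-degree polynomials,
we compare leading coefficients.
Numerator leading term: 4x^2
Denominator leading term: 6x^2
Divide both by x^2:
lim = (4 - 3/x) / (6 + 4/x^2)
As x -> infinity, the 1/x and 1/x^2 terms vanish:
= 4/6 = 2/3 ≈ 0.67

0.67


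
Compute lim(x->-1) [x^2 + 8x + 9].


Since polynomials are continuous, we use direct substitution.
lim(x->-1) of x^2 + 8x + 9
= 1 * (-1)^2 + 8 * (-1) + 9
= 1 - 8 + 9
= 2

2


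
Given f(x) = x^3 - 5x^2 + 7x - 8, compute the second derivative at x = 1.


First derivative:
f'(x) = 3x^2 - 10x + 7
Second derivative:
f''(x) = 6x - 10
Substitute x = 1:
f''(1) = 6 * 1 - 10
= 6 - 10
= -4

-4


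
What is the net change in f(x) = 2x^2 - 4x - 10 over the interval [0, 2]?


Net change = f(b) - f(a)
f(x) = 2x^2 - 4x - 10
Compute f(2):
f(2) = 2 * 2^2 - 4 * 2 - 10
= 8 - 8 - 10
= -10
Compute f(0):
f(0) = 2 * 0^2 - 4 * 0 - 10
= 0 + 0 - 10
= -10
Net change = -10 - (-10) = 0

0


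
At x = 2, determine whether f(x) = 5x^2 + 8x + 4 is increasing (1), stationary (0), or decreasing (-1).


Compute f'(x) to determine behavior:
f'(x) = 10x + 8
f'(2) = 10 * 2 + 8
= 20 + 8
= 28
Since f'(2) > 0, the function is increasing (1)

1


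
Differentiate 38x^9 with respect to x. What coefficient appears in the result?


We apply the power rule: d/dx [ax^n] = a*n * x^(n-1)
d/dx [38x^9]
= 38 * 9 * x^(9-1)
= 342x^8
The coefficient is 342

342


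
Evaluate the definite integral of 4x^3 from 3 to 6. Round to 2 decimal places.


Find the antiderivative of 4x^3:
F(x) = 4/4 * x^4
Apply the Fundamental Theorem of Calculus:
F(6) - F(3)
= 4/4 * 6^4 - 4/4 * 3^4
= 4/4 * (1296 - 81)
= 4/4 * 1215
= 1215 = 1215.00

1215.00


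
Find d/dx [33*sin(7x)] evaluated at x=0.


Apply the chain rule to differentiate 33*sin(7x):
d/dx [33*sin(7x)]
= 33 * cos(7x) * d/dx(7x)
= 33 * 7 * cos(7x)
= 231 * cos(7x)
Evaluate at x = 0:
= 231 * cos(0)
= 231 * 1
= 231

231


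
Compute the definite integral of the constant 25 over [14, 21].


The integral of a constant k over [a, b] equals k * (b - a).
integral from 14 to 21 of 25 dx
= 25 * (21 - 14)
= 25 * 7
= 175

175


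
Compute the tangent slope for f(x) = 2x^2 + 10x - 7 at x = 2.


The slope of the tangent line equals f'(x) at the point.
f(x) = 2x^2 + 10x - 7
f'(x) = 4x + 10
At x = 2:
f'(2) = 4 * 2 + 10
= 8 + 10
= 18

18


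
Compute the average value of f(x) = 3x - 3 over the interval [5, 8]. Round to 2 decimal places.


Average value = 1/(b-a) * integral from a to b of f(x) dx
First compute the integral of 3x - 3:
F(x) = (3/2)x^2 - 3x
F(8) = 3/2 * 64 - 3 * 8 = 72
F(5) = 3/2 * 25 - 3 * 5 = 45/2
Integral = 72 - 45/2 = 99/2
Average = (99/2) / (8 - 5) = (99/2) / 3
= 33/2 = 16.50

16.50


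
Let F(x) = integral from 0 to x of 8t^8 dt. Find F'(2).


By the Fundamental Theorem of Calculus (Part 1):
If F(x) = integral from 0 to x of f(t) dt, then F'(x) = f(x)
Here f(t) = 8t^8
So F'(x) = 8x^8
Evaluate at x = 2:
F'(2) = 8 * 2^8
= 8 * 256
= 2048

2048


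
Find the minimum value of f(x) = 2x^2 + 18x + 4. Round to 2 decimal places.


For a quadratic f(x) = ax^2 + bx + c with a > 0, the minimum is at the vertex.
Vertex x-coordinate: x = -b/(2a)
x = -(18) / (2 * 2)
x = -18/4 = -9/2
Substitute back to find the minimum value:
f(-9/2) = 2 * (-9/2)^2 + 18 * (-9/2) + 4
= 81/2 - 81 + 4
= -73/2 = -36.50

-36.50


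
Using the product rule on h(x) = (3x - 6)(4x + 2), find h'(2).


Let u(x) = 3x - 6 and v(x) = 4x + 2
u'(x) = 3
v'(x) = 4
Product rule: h'(x) = u'(x)*v(x) + u(x)*v'(x)
= 3 * (4x + 2) + (3x - 6) * 4
At x = 2:
u(2) = 3 * 2 - 6 = 0
v(2) = 4 * 2 + 2 = 10
h'(2) = 3 * 10 + 0 * 4
= 30 + 0
= 30

30


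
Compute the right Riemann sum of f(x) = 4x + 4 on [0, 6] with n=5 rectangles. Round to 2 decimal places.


Right Riemann sum uses right endpoints of each subinterval.
Interval: [0, 6], n = 5
dx = (6 - 0) / 5 = 6/5
Right endpoints: [6/5, 12/5, 18/5, 24/5, 6]
f values: [44/5, 68/5, 92/5, 116/5, 28]
Sum = dx * (sum of f values)
= 6/5 * 92
= 552/5 = 110.40

110.40


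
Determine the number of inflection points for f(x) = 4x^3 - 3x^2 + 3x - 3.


Inflection points occur where f''(x) = 0 and concavity changes.
f(x) = 4x^3 - 3x^2 + 3x - 3
f'(x) = 12x^2 - 6x + 3
f''(x) = 24x - 6
Set f''(x) = 0:
24x - 6 = 0
x = 6 / 24 = 1/4
Since f''(x) is linear (degree 1), it changes sign at this point.
Therefore there is exactly 1 inflection point.

1


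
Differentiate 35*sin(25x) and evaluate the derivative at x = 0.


Apply the chain rule to differentiate 35*sin(25x):
d/dx [35*sin(25x)]
= 35 * cos(25x) * d/dx(25x)
= 35 * 25 * cos(25x)
= 875 * cos(25x)
Evaluate at x = 0:
= 875 * cos(0)
= 875 * 1
= 875

875


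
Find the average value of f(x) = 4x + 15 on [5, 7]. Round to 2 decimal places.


Average value = 1/(b-a) * integral from a to b of f(x) dx
First compute the integral of 4x + 15:
F(x) = 2x^2 + 15x
F(7) = 2 * 49 + 15 * 7 = 203
F(5) = 2 * 25 + 15 * 5 = 125
Integral = 203 - 125 = 78
Average = 78 / (7 - 5) = 78 / 2
= 39 = 39.00

39.00


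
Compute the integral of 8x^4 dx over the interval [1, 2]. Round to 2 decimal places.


Find the antiderivative of 8x^4:
F(x) = 8/5 * x^5
Apply the Fundamental Theorem of Calculus:
F(2) - F(1)
= 8/5 * 2^5 - 8/5 * 1^5
= 8/5 * (32 - 1)
= 8/5 * 31
= 248/5 = 49.60

49.60


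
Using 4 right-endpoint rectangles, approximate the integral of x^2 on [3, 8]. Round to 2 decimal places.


Right Riemann sum uses right endpoints of each subinterval.
Interval: [3, 8], n = 4
dx = (8 - 3) / 4 = 5/4
Right endpoints: [17/4, 11/2, 27/4, 8]
f values: [289/16, 121/4, 729/16, 64]
Sum = dx * (sum of f values)
= 5/4 * 1263/8
= 6315/32 ≈ 197.34

197.34


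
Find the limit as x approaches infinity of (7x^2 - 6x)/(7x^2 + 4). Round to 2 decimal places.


For limits at infinity with equal-degree polynomials,
we compare leading coefficients.
Numerator leading term: 7x^2
Denominator leading term: 7x^2
Divide both by x^2:
lim = (7 - 6/x) / (7 + 4/x^2)
As x -> infinity, the 1/x and 1/x^2 terms vanish:
= 7/7 = 1 = 1.00

1.00


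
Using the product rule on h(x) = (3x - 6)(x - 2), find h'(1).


Let u(x) = 3x - 6 and v(x) = x - 2
u'(x) = 3
v'(x) = 1
Product rule: h'(x) = u'(x)*v(x) + u(x)*v'(x)
= 3 * (x - 2) + (3x - 6) * 1
At x = 1:
u(1) = 3 * 1 - 6 = -3
v(1) = 1 * 1 - 2 = -1
h'(1) = 3 * (-1) + (-3) * 1
= -3 - 3
= -6

-6


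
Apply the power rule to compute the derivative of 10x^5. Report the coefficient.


We apply the power rule: d/dx [ax^n] = a*n * x^(n-1)
d/dx [10x^5]
= 10 * 5 * x^(5-1)
= 50x^4
The coefficient is 50

50


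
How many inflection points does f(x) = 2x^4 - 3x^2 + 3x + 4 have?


Inflection points occur where f''(x) = 0 and concavity changes.
f(x) = 2x^4 - 3x^2 + 3x + 4
f'(x) = 8x^3 - 6x + 3
f''(x) = 24x^2 - 6
This is a quadratic in x. Use the discriminant to count real roots.
Discriminant = (0)^2 - 4 * 24 * (-6)
= 0 - (-576)
= 576
Since discriminant > 0, f''(x) = 0 has 2 distinct real solutions.
A quadratic with two distinct real roots changes sign at each root, so concavity changes at both.
Number of inflection points: 2

2


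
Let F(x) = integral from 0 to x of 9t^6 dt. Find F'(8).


By the Fundamental Theorem of Calculus (Part 1):
If F(x) = integral from 0 to x of f(t) dt, then F'(x) = f(x)
Here f(t) = 9t^6
So F'(x) = 9x^6
Evaluate at x = 8:
F'(8) = 9 * 8^6
= 9 * 262144
= 2359296

2359296


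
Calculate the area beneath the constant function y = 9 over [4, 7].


The area under a constant function y = 9 is a rectangle.
Width = 7 - 4 = 3
Height = 9
Area = width * height
= 3 * 9
= 27

27


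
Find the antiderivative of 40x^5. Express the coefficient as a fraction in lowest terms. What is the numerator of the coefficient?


Apply the power rule for integration:
integral of ax^n dx = a/(n+1) * x^(n+1) + C
integral of 40x^5 dx
= 40/6 * x^6 + C
= 20/3 * x^6 + C
The coefficient in lowest terms is 20/3, and its numerator is 20

20


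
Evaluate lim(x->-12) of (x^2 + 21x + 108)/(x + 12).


Direct substitution gives 0/0, so we factor the numerator.
Factor: (x^2 + 21x + 108) = (x + 12)(x + 9)
Cancel the common factor (x + 12):
(x^2 + 21x + 108)/(x + 12) = (x + 9)
Now substitute x = -12:
= (-12) - (-9) = -3

-3


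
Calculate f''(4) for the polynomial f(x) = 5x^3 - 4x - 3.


First derivative:
f'(x) = 15x^2 - 4
Second derivative:
f''(x) = 30x
Substitute x = 4:
f''(4) = 30 * 4 + 0
= 120 + 0
= 120

120


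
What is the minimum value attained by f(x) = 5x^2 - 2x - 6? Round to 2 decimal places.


For a quadratic f(x) = ax^2 + bx + c with a > 0, the minimum is at the vertex.
Vertex x-coordinate: x = -b/(2a)
x = -(-2) / (2 * 5)
x = 2/10 = 1/5
Substitute back to find the minimum value:
f(1/5) = 5 * (1/5)^2 - 2 * (1/5) - 6
= 1/5 - 2/5 - 6
= -31/5 = -6.20

-6.20


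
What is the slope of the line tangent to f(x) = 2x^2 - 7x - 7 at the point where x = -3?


The slope of the tangent line equals f'(x) at the point.
f(x) = 2x^2 - 7x - 7
f'(x) = 4x - 7
At x = -3:
f'(-3) = 4 * (-3) - 7
= -12 - 7
= -19

-19


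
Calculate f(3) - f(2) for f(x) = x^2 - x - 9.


Net change = f(b) - f(a)
f(x) = x^2 - x - 9
Compute f(3):
f(3) = 1 * 3^2 - 1 * 3 - 9
= 9 - 3 - 9
= -3
Compute f(2):
f(2) = 1 * 2^2 - 1 * 2 - 9
= 4 - 2 - 9
= -7
Net change = -3 - (-7) = 4

4


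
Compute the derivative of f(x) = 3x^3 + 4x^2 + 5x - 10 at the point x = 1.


Differentiate f(x) = 3x^3 + 4x^2 + 5x - 10 term by term:
f'(x) = 9x^2 + 8x + 5
Substitute x = 1:
f'(1) = 9 * 1^2 + 8 * 1 + 5
= 9 + 8 + 5
= 22

22


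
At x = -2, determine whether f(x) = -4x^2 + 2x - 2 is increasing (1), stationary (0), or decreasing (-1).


Compute f'(x) to determine behavior:
f'(x) = -8x + 2
f'(-2) = -8 * (-2) + 2
= 16 + 2
= 18
Since f'(-2) > 0, the function is increasing (1)

1


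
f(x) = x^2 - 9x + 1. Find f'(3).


Differentiate term by term using power and sum rules:
f(x) = x^2 - 9x + 1
f'(x) = 2x - 9
Substitute x = 3:
f'(3) = 2 * 3 - 9
= 6 - 9
= -3

-3


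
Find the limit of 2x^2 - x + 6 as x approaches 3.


Since polynomials are continuous, we use direct substitution.
lim(x->3) of 2x^2 - x + 6
= 2 * 3^2 - 1 * 3 + 6
= 18 - 3 + 6
= 21

21


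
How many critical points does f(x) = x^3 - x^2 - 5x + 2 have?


Find where f'(x) = 0:
f(x) = x^3 - x^2 - 5x + 2
f'(x) = 3x^2 - 2x - 5
This is a quadratic in x. Use the discriminant to count real roots.
Discriminant = (-2)^2 - 4 * 3 * (-5)
= 4 - (-60)
= 64
Since discriminant > 0, f'(x) = 0 has 2 real solutions.
Number of critical points: 2

2


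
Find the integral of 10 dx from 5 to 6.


The integral of a constant k over [a, b] equals k * (b - a).
integral from 5 to 6 of 10 dx
= 10 * (6 - 5)
= 10 * 1
= 10

10


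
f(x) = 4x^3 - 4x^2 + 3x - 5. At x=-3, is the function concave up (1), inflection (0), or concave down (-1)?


Concavity is determined by the sign of f''(x).
f(x) = 4x^3 - 4x^2 + 3x - 5
f'(x) = 12x^2 - 8x + 3
f''(x) = 24x - 8
f''(-3) = 24 * (-3) - 8
= -72 - 8
= -80
Since f''(-3) < 0, the function is concave down (-1)

-1


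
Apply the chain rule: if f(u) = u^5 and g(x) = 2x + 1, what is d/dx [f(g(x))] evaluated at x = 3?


Using the chain rule: (f(g(x)))' = f'(g(x)) * g'(x)
First, find g(3):
g(3) = 2 * 3 + 1 = 7
Next, f'(u) = 5u^4
And g'(x) = 2
So f'(g(3)) * g'(3)
= 5 * 7^4 * 2
= 5 * 2401 * 2
= 24010

24010


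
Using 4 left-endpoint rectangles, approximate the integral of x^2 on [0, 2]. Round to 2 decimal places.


Left Riemann sum uses left endpoints of each subinterval.
Interval: [0, 2], n = 4
dx = (2 - 0) / 4 = 1/2
Left endpoints: [0, 1/2, 1, 3/2]
f values: [0, 1/4, 1, 9/4]
Sum = dx * (sum of f values)
= 1/2 * 7/2
= 7/4 = 1.75

1.75


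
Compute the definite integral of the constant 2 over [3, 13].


The integral of a constant k over [a, b] equals k * (b - a).
integral from 3 to 13 of 2 dx
= 2 * (13 - 3)
= 2 * 10
= 20

20


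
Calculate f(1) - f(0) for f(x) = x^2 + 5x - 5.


Net change = f(b) - f(a)
f(x) = x^2 + 5x - 5
Compute f(1):
f(1) = 1 * 1^2 + 5 * 1 - 5
= 1 + 5 - 5
= 1
Compute f(0):
f(0) = 1 * 0^2 + 5 * 0 - 5
= 0 + 0 - 5
= -5
Net change = 1 - (-5) = 6

6


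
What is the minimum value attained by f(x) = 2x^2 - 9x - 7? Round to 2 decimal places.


For a quadratic f(x) = ax^2 + bx + c with a > 0, the minimum is at the vertex.
Vertex x-coordinate: x = -b/(2a)
x = -(-9) / (2 * 2)
x = 9/4
Substitute back to find the minimum value:
f(9/4) = 2 * (9/4)^2 - 9 * (9/4) - 7
= 81/8 - 81/4 - 7
= -137/8 ≈ -17.13

-17.13


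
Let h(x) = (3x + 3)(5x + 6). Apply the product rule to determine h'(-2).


Let u(x) = 3x + 3 and v(x) = 5x + 6
u'(x) = 3
v'(x) = 5
Product rule: h'(x) = u'(x)*v(x) + u(x)*v'(x)
= 3 * (5x + 6) + (3x + 3) * 5
At x = -2:
u(-2) = 3 * (-2) + 3 = -3
v(-2) = 5 * (-2) + 6 = -4
h'(-2) = 3 * (-4) + (-3) * 5
= -12 - 15
= -27

-27


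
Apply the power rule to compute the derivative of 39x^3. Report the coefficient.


We apply the power rule: d/dx [ax^n] = a*n * x^(n-1)
d/dx [39x^3]
= 39 * 3 * x^(3-1)
= 117x^2
The coefficient is 117

117


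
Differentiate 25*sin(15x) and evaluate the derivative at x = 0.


Apply the chain rule to differentiate 25*sin(15x):
d/dx [25*sin(15x)]
= 25 * cos(15x) * d/dx(15x)
= 25 * 15 * cos(15x)
= 375 * cos(15x)
Evaluate at x = 0:
= 375 * cos(0)
= 375 * 1
= 375

375


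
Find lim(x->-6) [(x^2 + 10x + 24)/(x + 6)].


Direct substitution gives 0/0, so we factor the numerator.
Factor: (x^2 + 10x + 24) = (x + 6)(x + 4)
Cancel the common factor (x + 6):
(x^2 + 10x + 24)/(x + 6) = (x + 4)
Now substitute x = -6:
= (-6) - (-4) = -2

-2


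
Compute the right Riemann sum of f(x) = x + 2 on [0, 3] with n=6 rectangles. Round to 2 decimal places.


Right Riemann sum uses right endpoints of each subinterval.
Interval: [0, 3], n = 6
dx = (3 - 0) / 6 = 1/2
Right endpoints: [1/2, 1, 3/2, 2, 5/2, 3]
f values: [5/2, 3, 7/2, 4, 9/2, 5]
Sum = dx * (sum of f values)
= 1/2 * 45/2
= 45/4 = 11.25

11.25


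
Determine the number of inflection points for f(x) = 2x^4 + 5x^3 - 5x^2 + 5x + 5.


Inflection points occur where f''(x) = 0 and concavity changes.
f(x) = 2x^4 + 5x^3 - 5x^2 + 5x + 5
f'(x) = 8x^3 + 15x^2 - 10x + 5
f''(x) = 24x^2 + 30x - 10
This is a quadratic in x. Use the discriminant to count real roots.
Discriminant = (30)^2 - 4 * 24 * (-10)
= 900 - (-960)
= 1860
Since discriminant > 0, f''(x) = 0 has 2 distinct real solutions.
A quadratic with two distinct real roots changes sign at each root, so concavity changes at both.
Number of inflection points: 2

2


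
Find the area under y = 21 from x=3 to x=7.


The area under a constant function y = 21 is a rectangle.
Width = 7 - 3 = 4
Height = 21
Area = width * height
= 4 * 21
= 84

84


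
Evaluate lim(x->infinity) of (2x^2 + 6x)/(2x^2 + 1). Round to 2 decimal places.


For limits at infinity with equal-degree polynomials,
we compare leading coefficients.
Numerator leading term: 2x^2
Denominator leading term: 2x^2
Divide both by x^2:
lim = (2 + 6/x) / (2 + 1/x^2)
As x -> infinity, the 1/x and 1/x^2 terms vanish:
= 2/2 = 1 = 1.00

1.00


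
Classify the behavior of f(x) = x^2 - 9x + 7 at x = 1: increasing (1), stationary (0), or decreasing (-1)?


Compute f'(x) to determine behavior:
f'(x) = 2x - 9
f'(1) = 2 * 1 - 9
= 2 - 9
= -7
Since f'(1) < 0, the function is decreasing (-1)

-1


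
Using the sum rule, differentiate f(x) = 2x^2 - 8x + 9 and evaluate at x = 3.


Differentiate term by term using power and sum rules:
f(x) = 2x^2 - 8x + 9
f'(x) = 4x - 8
Substitute x = 3:
f'(3) = 4 * 3 - 8
= 12 - 8
= 4

4


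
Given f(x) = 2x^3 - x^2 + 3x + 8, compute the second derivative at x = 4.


First derivative:
f'(x) = 6x^2 - 2x + 3
Second derivative:
f''(x) = 12x - 2
Substitute x = 4:
f''(4) = 12 * 4 - 2
= 48 - 2
= 46

46


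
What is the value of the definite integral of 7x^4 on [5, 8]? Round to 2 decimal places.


Find the antiderivative of 7x^4:
F(x) = 7/5 * x^5
Apply the Fundamental Theorem of Calculus:
F(8) - F(5)
= 7/5 * 8^5 - 7/5 * 5^5
= 7/5 * (32768 - 3125)
= 7/5 * 29643
= 207501/5 = 41500.20

41500.20


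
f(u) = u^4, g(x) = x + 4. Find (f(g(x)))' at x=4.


Using the chain rule: (f(g(x)))' = f'(g(x)) * g'(x)
First, find g(4):
g(4) = 1 * 4 + 4 = 8
Next, f'(u) = 4u^3
And g'(x) = 1
So f'(g(4)) * g'(4)
= 4 * 8^3 * 1
= 4 * 512 * 1
= 2048

2048


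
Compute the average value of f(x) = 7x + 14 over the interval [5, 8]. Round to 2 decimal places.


Average value = 1/(b-a) * integral from a to b of f(x) dx
First compute the integral of 7x + 14:
F(x) = (7/2)x^2 + 14x
F(8) = 7/2 * 64 + 14 * 8 = 336
F(5) = 7/2 * 25 + 14 * 5 = 315/2
Integral = 336 - 315/2 = 357/2
Average = (357/2) / (8 - 5) = (357/2) / 3
= 119/2 = 59.50

59.50


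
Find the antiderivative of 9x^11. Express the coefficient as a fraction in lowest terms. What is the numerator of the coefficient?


Apply the power rule for integration:
integral of ax^n dx = a/(n+1) * x^(n+1) + C
integral of 9x^11 dx
= 9/12 * x^12 + C
= 3/4 * x^12 + C
The coefficient in lowest terms is 3/4, and its numerator is 3

3


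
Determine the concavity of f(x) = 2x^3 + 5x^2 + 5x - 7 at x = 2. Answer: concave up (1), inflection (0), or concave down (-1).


Concavity is determined by the sign of f''(x).
f(x) = 2x^3 + 5x^2 + 5x - 7
f'(x) = 6x^2 + 10x + 5
f''(x) = 12x + 10
f''(2) = 12 * 2 + 10
= 24 + 10
= 34
Since f''(2) > 0, the function is concave up (1)

1


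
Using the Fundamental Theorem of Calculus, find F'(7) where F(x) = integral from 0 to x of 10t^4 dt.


By the Fundamental Theorem of Calculus (Part 1):
If F(x) = integral from 0 to x of f(t) dt, then F'(x) = f(x)
Here f(t) = 10t^4
So F'(x) = 10x^4
Evaluate at x = 7:
F'(7) = 10 * 7^4
= 10 * 2401
= 24010

24010


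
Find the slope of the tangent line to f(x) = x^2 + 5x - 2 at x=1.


The slope of the tangent line equals f'(x) at the point.
f(x) = x^2 + 5x - 2
f'(x) = 2x + 5
At x = 1:
f'(1) = 2 * 1 + 5
= 2 + 5
= 7

7


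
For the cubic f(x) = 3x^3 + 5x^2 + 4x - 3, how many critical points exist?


Find where f'(x) = 0:
f(x) = 3x^3 + 5x^2 + 4x - 3
f'(x) = 9x^2 + 10x + 4
This is a quadratic in x. Use the discriminant to count real roots.
Discriminant = (10)^2 - 4 * 9 * 4
= 100 - 144
= -44
Since discriminant < 0, f'(x) = 0 has no real solutions.
Number of critical points: 0

0


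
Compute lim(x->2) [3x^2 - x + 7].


Since polynomials are continuous, we use direct substitution.
lim(x->2) of 3x^2 - x + 7
= 3 * 2^2 - 1 * 2 + 7
= 12 - 2 + 7
= 17

17


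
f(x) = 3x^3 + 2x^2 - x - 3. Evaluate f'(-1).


Differentiate f(x) = 3x^3 + 2x^2 - x - 3 term by term:
f'(x) = 9x^2 + 4x - 1
Substitute x = -1:
f'(-1) = 9 * (-1)^2 + 4 * (-1) - 1
= 9 - 4 - 1
= 4

4


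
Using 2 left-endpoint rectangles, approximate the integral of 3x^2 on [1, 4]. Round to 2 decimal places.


Left Riemann sum uses left endpoints of each subinterval.
Interval: [1, 4], n = 2
dx = (4 - 1) / 2 = 3/2
Left endpoints: [1, 5/2]
f values: [3, 75/4]
Sum = dx * (sum of f values)
= 3/2 * 87/4
= 261/8 ≈ 32.63

32.63


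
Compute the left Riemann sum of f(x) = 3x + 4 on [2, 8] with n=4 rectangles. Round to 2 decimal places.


Left Riemann sum uses left endpoints of each subinterval.
Interval: [2, 8], n = 4
dx = (8 - 2) / 4 = 3/2
Left endpoints: [2, 7/2, 5, 13/2]
f values: [10, 29/2, 19, 47/2]
Sum = dx * (sum of f values)
= 3/2 * 67
= 201/2 = 100.50

100.50


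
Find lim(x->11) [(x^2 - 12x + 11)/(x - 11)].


Direct substitution gives 0/0, so we factor the numerator.
Factor: (x^2 - 12x + 11) = (x - 11)(x - 1)
Cancel the common factor (x - 11):
(x^2 - 12x + 11)/(x - 11) = (x - 1)
Now substitute x = 11:
= (11) - (1) = 10

10


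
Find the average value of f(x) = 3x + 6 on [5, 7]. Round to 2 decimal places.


Average value = 1/(b-a) * integral from a to b of f(x) dx
First compute the integral of 3x + 6:
F(x) = (3/2)x^2 + 6x
F(7) = 3/2 * 49 + 6 * 7 = 231/2
F(5) = 3/2 * 25 + 6 * 5 = 135/2
Integral = 231/2 - 135/2 = 48
Average = 48 / (7 - 5) = 48 / 2
= 24 = 24.00

24.00


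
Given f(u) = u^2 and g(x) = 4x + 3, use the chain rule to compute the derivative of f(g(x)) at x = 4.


Using the chain rule: (f(g(x)))' = f'(g(x)) * g'(x)
First, find g(4):
g(4) = 4 * 4 + 3 = 19
Next, f'(u) = 2u
And g'(x) = 4
So f'(g(4)) * g'(4)
= 2 * 19 * 4
= 152

152


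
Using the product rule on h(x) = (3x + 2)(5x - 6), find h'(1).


Let u(x) = 3x + 2 and v(x) = 5x - 6
u'(x) = 3
v'(x) = 5
Product rule: h'(x) = u'(x)*v(x) + u(x)*v'(x)
= 3 * (5x - 6) + (3x + 2) * 5
At x = 1:
u(1) = 3 * 1 + 2 = 5
v(1) = 5 * 1 - 6 = -1
h'(1) = 3 * (-1) + 5 * 5
= -3 + 25
= 22

22


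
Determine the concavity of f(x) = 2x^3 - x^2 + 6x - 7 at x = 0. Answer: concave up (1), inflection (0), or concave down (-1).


Concavity is determined by the sign of f''(x).
f(x) = 2x^3 - x^2 + 6x - 7
f'(x) = 6x^2 - 2x + 6
f''(x) = 12x - 2
f''(0) = 12 * 0 - 2
= 0 - 2
= -2
Since f''(0) < 0, the function is concave down (-1)

-1


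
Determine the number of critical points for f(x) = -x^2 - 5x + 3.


Find where f'(x) = 0:
f'(x) = -2x - 5
Set f'(x) = 0:
-2x - 5 = 0
x = 5 / (-2) = -5/2
This is a linear equation in x, so there is exactly one solution.
Number of critical points: 1

1


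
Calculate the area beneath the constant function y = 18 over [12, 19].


The area under a constant function y = 18 is a rectangle.
Width = 19 - 12 = 7
Height = 18
Area = width * height
= 7 * 18
= 126

126


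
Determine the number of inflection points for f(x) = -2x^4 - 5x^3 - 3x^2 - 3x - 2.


Inflection points occur where f''(x) = 0 and concavity changes.
f(x) = -2x^4 - 5x^3 - 3x^2 - 3x - 2
f'(x) = -8x^3 - 15x^2 - 6x - 3
f''(x) = -24x^2 - 30x - 6
This is a quadratic in x. Use the discriminant to count real roots.
Discriminant = (-30)^2 - 4 * (-24) * (-6)
= 900 - 576
= 324
Since discriminant > 0, f''(x) = 0 has 2 distinct real solutions.
A quadratic with two distinct real roots changes sign at each root, so concavity changes at both.
Number of inflection points: 2

2


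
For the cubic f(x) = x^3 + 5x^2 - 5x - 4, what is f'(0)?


Differentiate f(x) = x^3 + 5x^2 - 5x - 4 term by term:
f'(x) = 3x^2 + 10x - 5
Substitute x = 0:
f'(0) = 3 * 0^2 + 10 * 0 - 5
= 0 + 0 - 5
= -5

-5


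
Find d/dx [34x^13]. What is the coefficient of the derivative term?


We apply the power rule: d/dx [ax^n] = a*n * x^(n-1)
d/dx [34x^13]
= 34 * 13 * x^(13-1)
= 442x^12
The coefficient is 442

442


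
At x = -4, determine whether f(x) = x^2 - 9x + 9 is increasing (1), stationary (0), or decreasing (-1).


Compute f'(x) to determine behavior:
f'(x) = 2x - 9
f'(-4) = 2 * (-4) - 9
= -8 - 9
= -17
Since f'(-4) < 0, the function is decreasing (-1)

-1


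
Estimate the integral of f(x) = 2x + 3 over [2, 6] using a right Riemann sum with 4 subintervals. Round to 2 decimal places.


Right Riemann sum uses right endpoints of each subinterval.
Interval: [2, 6], n = 4
dx = (6 - 2) / 4 = 1
Right endpoints: [3, 4, 5, 6]
f values: [9, 11, 13, 15]
Sum = dx * (sum of f values)
= 1 * 48
= 48 = 48.00

48.00


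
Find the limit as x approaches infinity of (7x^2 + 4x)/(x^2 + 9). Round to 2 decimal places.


For limits at infinity with equal-degree polynomials,
we compare leading coefficients.
Numerator leading term: 7x^2
Denominator leading term: x^2
Divide both by x^2:
lim = (7 + 4/x) / (1 + 9/x^2)
As x -> infinity, the 1/x and 1/x^2 terms vanish:
= 7/1 = 7 = 7.00

7.00


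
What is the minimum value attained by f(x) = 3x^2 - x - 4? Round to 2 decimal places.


For a quadratic f(x) = ax^2 + bx + c with a > 0, the minimum is at the vertex.
Vertex x-coordinate: x = -b/(2a)
x = -(-1) / (2 * 3)
x = 1/6
Substitute back to find the minimum value:
f(1/6) = 3 * (1/6)^2 - 1 * (1/6) - 4
= 1/12 - 1/6 - 4
= -49/12 ≈ -4.08

-4.08


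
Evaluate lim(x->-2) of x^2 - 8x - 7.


Since polynomials are continuous, we use direct substitution.
lim(x->-2) of x^2 - 8x - 7
= 1 * (-2)^2 - 8 * (-2) - 7
= 4 + 16 - 7
= 13

13


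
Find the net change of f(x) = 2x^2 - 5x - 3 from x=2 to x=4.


Net change = f(b) - f(a)
f(x) = 2x^2 - 5x - 3
Compute f(4):
f(4) = 2 * 4^2 - 5 * 4 - 3
= 32 - 20 - 3
= 9
Compute f(2):
f(2) = 2 * 2^2 - 5 * 2 - 3
= 8 - 10 - 3
= -5
Net change = 9 - (-5) = 14

14


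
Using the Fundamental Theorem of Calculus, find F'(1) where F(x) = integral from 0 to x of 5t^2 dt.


By the Fundamental Theorem of Calculus (Part 1):
If F(x) = integral from 0 to x of f(t) dt, then F'(x) = f(x)
Here f(t) = 5t^2
So F'(x) = 5x^2
Evaluate at x = 1:
F'(1) = 5 * 1^2
= 5 * 1
= 5

5


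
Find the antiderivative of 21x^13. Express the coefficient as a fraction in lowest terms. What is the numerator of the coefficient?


Apply the power rule for integration:
integral of ax^n dx = a/(n+1) * x^(n+1) + C
integral of 21x^13 dx
= 21/14 * x^14 + C
= 3/2 * x^14 + C
The coefficient in lowest terms is 3/2, and its numerator is 3

3


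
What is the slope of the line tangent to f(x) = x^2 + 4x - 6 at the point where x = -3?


The slope of the tangent line equals f'(x) at the point.
f(x) = x^2 + 4x - 6
f'(x) = 2x + 4
At x = -3:
f'(-3) = 2 * (-3) + 4
= -6 + 4
= -2

-2


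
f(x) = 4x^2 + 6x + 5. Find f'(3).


Differentiate term by term using power and sum rules:
f(x) = 4x^2 + 6x + 5
f'(x) = 8x + 6
Substitute x = 3:
f'(3) = 8 * 3 + 6
= 24 + 6
= 30

30


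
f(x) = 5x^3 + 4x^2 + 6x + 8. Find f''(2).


First derivative:
f'(x) = 15x^2 + 8x + 6
Second derivative:
f''(x) = 30x + 8
Substitute x = 2:
f''(2) = 30 * 2 + 8
= 60 + 8
= 68

68


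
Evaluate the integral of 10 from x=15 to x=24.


The integral of a constant k over [a, b] equals k * (b - a).
integral from 15 to 24 of 10 dx
= 10 * (24 - 15)
= 10 * 9
= 90

90


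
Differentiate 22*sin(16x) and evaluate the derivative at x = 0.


Apply the chain rule to differentiate 22*sin(16x):
d/dx [22*sin(16x)]
= 22 * cos(16x) * d/dx(16x)
= 22 * 16 * cos(16x)
= 352 * cos(16x)
Evaluate at x = 0:
= 352 * cos(0)
= 352 * 1
= 352

352


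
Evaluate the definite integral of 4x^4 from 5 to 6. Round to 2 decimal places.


Find the antiderivative of 4x^4:
F(x) = 4/5 * x^5
Apply the Fundamental Theorem of Calculus:
F(6) - F(5)
= 4/5 * 6^5 - 4/5 * 5^5
= 4/5 * (7776 - 3125)
= 4/5 * 4651
= 18604/5 = 3720.80

3720.80


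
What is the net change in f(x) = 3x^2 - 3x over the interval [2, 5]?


Net change = f(b) - f(a)
f(x) = 3x^2 - 3x
Compute f(5):
f(5) = 3 * 5^2 - 3 * 5 + 0
= 75 - 15 + 0
= 60
Compute f(2):
f(2) = 3 * 2^2 - 3 * 2 + 0
= 12 - 6 + 0
= 6
Net change = 60 - 6 = 54

54


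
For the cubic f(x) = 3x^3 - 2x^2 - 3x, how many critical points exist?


Find where f'(x) = 0:
f(x) = 3x^3 - 2x^2 - 3x
f'(x) = 9x^2 - 4x - 3
This is a quadratic in x. Use the discriminant to count real roots.
Discriminant = (-4)^2 - 4 * 9 * (-3)
= 16 - (-108)
= 124
Since discriminant > 0, f'(x) = 0 has 2 real solutions.
Number of critical points: 2

2


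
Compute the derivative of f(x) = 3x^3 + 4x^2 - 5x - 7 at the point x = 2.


Differentiate f(x) = 3x^3 + 4x^2 - 5x - 7 term by term:
f'(x) = 9x^2 + 8x - 5
Substitute x = 2:
f'(2) = 9 * 2^2 + 8 * 2 - 5
= 36 + 16 - 5
= 47

47
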